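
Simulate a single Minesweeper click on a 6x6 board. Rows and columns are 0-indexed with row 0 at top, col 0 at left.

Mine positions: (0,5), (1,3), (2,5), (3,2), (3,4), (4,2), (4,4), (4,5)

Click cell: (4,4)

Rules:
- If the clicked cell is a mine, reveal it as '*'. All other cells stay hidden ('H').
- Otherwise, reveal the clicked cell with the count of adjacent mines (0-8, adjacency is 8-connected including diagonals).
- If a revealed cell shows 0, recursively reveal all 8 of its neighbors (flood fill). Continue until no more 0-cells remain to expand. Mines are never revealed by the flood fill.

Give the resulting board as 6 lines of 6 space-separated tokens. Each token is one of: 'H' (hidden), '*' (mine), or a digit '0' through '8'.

H H H H H H
H H H H H H
H H H H H H
H H H H H H
H H H H * H
H H H H H H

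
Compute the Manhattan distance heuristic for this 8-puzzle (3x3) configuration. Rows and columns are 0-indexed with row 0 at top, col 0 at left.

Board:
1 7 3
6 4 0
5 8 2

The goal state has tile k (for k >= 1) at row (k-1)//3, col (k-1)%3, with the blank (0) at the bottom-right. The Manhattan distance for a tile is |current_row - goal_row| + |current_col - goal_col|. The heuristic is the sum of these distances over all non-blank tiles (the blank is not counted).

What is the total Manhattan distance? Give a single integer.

Tile 1: (0,0)->(0,0) = 0
Tile 7: (0,1)->(2,0) = 3
Tile 3: (0,2)->(0,2) = 0
Tile 6: (1,0)->(1,2) = 2
Tile 4: (1,1)->(1,0) = 1
Tile 5: (2,0)->(1,1) = 2
Tile 8: (2,1)->(2,1) = 0
Tile 2: (2,2)->(0,1) = 3
Sum: 0 + 3 + 0 + 2 + 1 + 2 + 0 + 3 = 11

Answer: 11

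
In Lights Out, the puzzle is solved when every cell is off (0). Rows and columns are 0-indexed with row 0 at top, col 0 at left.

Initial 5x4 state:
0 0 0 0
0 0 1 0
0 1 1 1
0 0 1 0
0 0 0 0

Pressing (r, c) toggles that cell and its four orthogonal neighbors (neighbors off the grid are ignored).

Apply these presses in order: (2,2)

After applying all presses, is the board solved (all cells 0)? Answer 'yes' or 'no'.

Answer: yes

Derivation:
After press 1 at (2,2):
0 0 0 0
0 0 0 0
0 0 0 0
0 0 0 0
0 0 0 0

Lights still on: 0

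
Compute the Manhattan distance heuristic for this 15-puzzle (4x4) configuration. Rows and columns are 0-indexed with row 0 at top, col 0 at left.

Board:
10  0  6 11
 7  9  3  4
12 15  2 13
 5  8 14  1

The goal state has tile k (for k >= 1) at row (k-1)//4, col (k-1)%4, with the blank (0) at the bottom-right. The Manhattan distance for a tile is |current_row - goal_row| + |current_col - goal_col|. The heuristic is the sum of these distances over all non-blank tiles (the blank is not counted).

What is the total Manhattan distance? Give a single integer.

Answer: 39

Derivation:
Tile 10: at (0,0), goal (2,1), distance |0-2|+|0-1| = 3
Tile 6: at (0,2), goal (1,1), distance |0-1|+|2-1| = 2
Tile 11: at (0,3), goal (2,2), distance |0-2|+|3-2| = 3
Tile 7: at (1,0), goal (1,2), distance |1-1|+|0-2| = 2
Tile 9: at (1,1), goal (2,0), distance |1-2|+|1-0| = 2
Tile 3: at (1,2), goal (0,2), distance |1-0|+|2-2| = 1
Tile 4: at (1,3), goal (0,3), distance |1-0|+|3-3| = 1
Tile 12: at (2,0), goal (2,3), distance |2-2|+|0-3| = 3
Tile 15: at (2,1), goal (3,2), distance |2-3|+|1-2| = 2
Tile 2: at (2,2), goal (0,1), distance |2-0|+|2-1| = 3
Tile 13: at (2,3), goal (3,0), distance |2-3|+|3-0| = 4
Tile 5: at (3,0), goal (1,0), distance |3-1|+|0-0| = 2
Tile 8: at (3,1), goal (1,3), distance |3-1|+|1-3| = 4
Tile 14: at (3,2), goal (3,1), distance |3-3|+|2-1| = 1
Tile 1: at (3,3), goal (0,0), distance |3-0|+|3-0| = 6
Sum: 3 + 2 + 3 + 2 + 2 + 1 + 1 + 3 + 2 + 3 + 4 + 2 + 4 + 1 + 6 = 39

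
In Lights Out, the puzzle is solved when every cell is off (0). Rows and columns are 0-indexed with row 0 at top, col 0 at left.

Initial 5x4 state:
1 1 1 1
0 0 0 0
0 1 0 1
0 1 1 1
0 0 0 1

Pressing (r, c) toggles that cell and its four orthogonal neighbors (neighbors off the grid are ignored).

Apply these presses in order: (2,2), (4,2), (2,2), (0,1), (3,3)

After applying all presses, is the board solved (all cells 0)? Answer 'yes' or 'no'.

After press 1 at (2,2):
1 1 1 1
0 0 1 0
0 0 1 0
0 1 0 1
0 0 0 1

After press 2 at (4,2):
1 1 1 1
0 0 1 0
0 0 1 0
0 1 1 1
0 1 1 0

After press 3 at (2,2):
1 1 1 1
0 0 0 0
0 1 0 1
0 1 0 1
0 1 1 0

After press 4 at (0,1):
0 0 0 1
0 1 0 0
0 1 0 1
0 1 0 1
0 1 1 0

After press 5 at (3,3):
0 0 0 1
0 1 0 0
0 1 0 0
0 1 1 0
0 1 1 1

Lights still on: 8

Answer: no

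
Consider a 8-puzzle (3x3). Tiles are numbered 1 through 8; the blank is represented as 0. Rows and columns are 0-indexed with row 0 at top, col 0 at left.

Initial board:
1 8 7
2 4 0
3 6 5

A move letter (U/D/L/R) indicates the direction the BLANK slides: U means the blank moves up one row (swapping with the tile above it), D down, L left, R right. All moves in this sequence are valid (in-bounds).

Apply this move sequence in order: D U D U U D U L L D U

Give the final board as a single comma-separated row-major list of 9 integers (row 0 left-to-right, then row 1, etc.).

After move 1 (D):
1 8 7
2 4 5
3 6 0

After move 2 (U):
1 8 7
2 4 0
3 6 5

After move 3 (D):
1 8 7
2 4 5
3 6 0

After move 4 (U):
1 8 7
2 4 0
3 6 5

After move 5 (U):
1 8 0
2 4 7
3 6 5

After move 6 (D):
1 8 7
2 4 0
3 6 5

After move 7 (U):
1 8 0
2 4 7
3 6 5

After move 8 (L):
1 0 8
2 4 7
3 6 5

After move 9 (L):
0 1 8
2 4 7
3 6 5

After move 10 (D):
2 1 8
0 4 7
3 6 5

After move 11 (U):
0 1 8
2 4 7
3 6 5

Answer: 0, 1, 8, 2, 4, 7, 3, 6, 5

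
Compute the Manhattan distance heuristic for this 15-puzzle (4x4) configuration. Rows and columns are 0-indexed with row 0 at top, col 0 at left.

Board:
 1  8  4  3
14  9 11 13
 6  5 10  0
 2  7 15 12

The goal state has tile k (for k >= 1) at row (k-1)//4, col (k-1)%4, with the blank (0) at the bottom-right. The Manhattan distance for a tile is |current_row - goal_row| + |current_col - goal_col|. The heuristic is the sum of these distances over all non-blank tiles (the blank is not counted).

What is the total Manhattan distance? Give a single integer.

Tile 1: (0,0)->(0,0) = 0
Tile 8: (0,1)->(1,3) = 3
Tile 4: (0,2)->(0,3) = 1
Tile 3: (0,3)->(0,2) = 1
Tile 14: (1,0)->(3,1) = 3
Tile 9: (1,1)->(2,0) = 2
Tile 11: (1,2)->(2,2) = 1
Tile 13: (1,3)->(3,0) = 5
Tile 6: (2,0)->(1,1) = 2
Tile 5: (2,1)->(1,0) = 2
Tile 10: (2,2)->(2,1) = 1
Tile 2: (3,0)->(0,1) = 4
Tile 7: (3,1)->(1,2) = 3
Tile 15: (3,2)->(3,2) = 0
Tile 12: (3,3)->(2,3) = 1
Sum: 0 + 3 + 1 + 1 + 3 + 2 + 1 + 5 + 2 + 2 + 1 + 4 + 3 + 0 + 1 = 29

Answer: 29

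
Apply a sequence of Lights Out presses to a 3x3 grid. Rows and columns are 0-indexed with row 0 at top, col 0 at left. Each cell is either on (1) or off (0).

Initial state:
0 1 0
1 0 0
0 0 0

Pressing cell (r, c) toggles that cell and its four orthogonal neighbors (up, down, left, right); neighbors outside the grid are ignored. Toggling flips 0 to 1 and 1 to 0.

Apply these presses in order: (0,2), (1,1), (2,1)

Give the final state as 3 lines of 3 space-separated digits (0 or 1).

After press 1 at (0,2):
0 0 1
1 0 1
0 0 0

After press 2 at (1,1):
0 1 1
0 1 0
0 1 0

After press 3 at (2,1):
0 1 1
0 0 0
1 0 1

Answer: 0 1 1
0 0 0
1 0 1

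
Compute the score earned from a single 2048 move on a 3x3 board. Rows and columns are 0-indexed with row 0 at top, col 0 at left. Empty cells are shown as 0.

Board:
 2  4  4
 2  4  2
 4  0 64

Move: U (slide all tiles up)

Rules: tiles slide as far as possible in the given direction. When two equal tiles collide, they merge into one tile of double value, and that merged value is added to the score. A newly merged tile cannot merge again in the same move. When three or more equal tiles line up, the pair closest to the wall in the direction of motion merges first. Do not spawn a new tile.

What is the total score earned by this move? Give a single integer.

Answer: 12

Derivation:
Slide up:
col 0: [2, 2, 4] -> [4, 4, 0]  score +4 (running 4)
col 1: [4, 4, 0] -> [8, 0, 0]  score +8 (running 12)
col 2: [4, 2, 64] -> [4, 2, 64]  score +0 (running 12)
Board after move:
 4  8  4
 4  0  2
 0  0 64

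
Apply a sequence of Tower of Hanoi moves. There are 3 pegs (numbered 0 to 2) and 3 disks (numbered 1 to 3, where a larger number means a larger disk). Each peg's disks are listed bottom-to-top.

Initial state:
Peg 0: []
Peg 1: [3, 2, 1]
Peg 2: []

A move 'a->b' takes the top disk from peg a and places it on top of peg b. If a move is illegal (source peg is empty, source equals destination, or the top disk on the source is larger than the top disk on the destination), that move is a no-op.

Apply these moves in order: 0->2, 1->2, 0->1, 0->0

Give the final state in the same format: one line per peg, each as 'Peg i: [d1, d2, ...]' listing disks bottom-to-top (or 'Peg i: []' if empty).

Answer: Peg 0: []
Peg 1: [3, 2]
Peg 2: [1]

Derivation:
After move 1 (0->2):
Peg 0: []
Peg 1: [3, 2, 1]
Peg 2: []

After move 2 (1->2):
Peg 0: []
Peg 1: [3, 2]
Peg 2: [1]

After move 3 (0->1):
Peg 0: []
Peg 1: [3, 2]
Peg 2: [1]

After move 4 (0->0):
Peg 0: []
Peg 1: [3, 2]
Peg 2: [1]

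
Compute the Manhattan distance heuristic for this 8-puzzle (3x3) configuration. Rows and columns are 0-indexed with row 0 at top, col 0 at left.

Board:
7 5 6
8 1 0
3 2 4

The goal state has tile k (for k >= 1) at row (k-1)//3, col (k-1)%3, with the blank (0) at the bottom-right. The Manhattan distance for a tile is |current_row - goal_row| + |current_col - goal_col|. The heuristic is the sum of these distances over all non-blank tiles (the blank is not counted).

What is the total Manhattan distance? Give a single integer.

Tile 7: (0,0)->(2,0) = 2
Tile 5: (0,1)->(1,1) = 1
Tile 6: (0,2)->(1,2) = 1
Tile 8: (1,0)->(2,1) = 2
Tile 1: (1,1)->(0,0) = 2
Tile 3: (2,0)->(0,2) = 4
Tile 2: (2,1)->(0,1) = 2
Tile 4: (2,2)->(1,0) = 3
Sum: 2 + 1 + 1 + 2 + 2 + 4 + 2 + 3 = 17

Answer: 17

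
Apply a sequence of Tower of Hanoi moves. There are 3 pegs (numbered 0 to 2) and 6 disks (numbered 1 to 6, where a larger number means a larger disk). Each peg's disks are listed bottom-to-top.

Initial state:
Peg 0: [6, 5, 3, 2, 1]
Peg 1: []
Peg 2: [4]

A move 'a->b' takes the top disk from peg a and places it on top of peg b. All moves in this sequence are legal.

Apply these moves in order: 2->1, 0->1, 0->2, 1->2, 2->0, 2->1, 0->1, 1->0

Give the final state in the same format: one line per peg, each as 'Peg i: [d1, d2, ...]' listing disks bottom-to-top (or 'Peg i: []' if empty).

After move 1 (2->1):
Peg 0: [6, 5, 3, 2, 1]
Peg 1: [4]
Peg 2: []

After move 2 (0->1):
Peg 0: [6, 5, 3, 2]
Peg 1: [4, 1]
Peg 2: []

After move 3 (0->2):
Peg 0: [6, 5, 3]
Peg 1: [4, 1]
Peg 2: [2]

After move 4 (1->2):
Peg 0: [6, 5, 3]
Peg 1: [4]
Peg 2: [2, 1]

After move 5 (2->0):
Peg 0: [6, 5, 3, 1]
Peg 1: [4]
Peg 2: [2]

After move 6 (2->1):
Peg 0: [6, 5, 3, 1]
Peg 1: [4, 2]
Peg 2: []

After move 7 (0->1):
Peg 0: [6, 5, 3]
Peg 1: [4, 2, 1]
Peg 2: []

After move 8 (1->0):
Peg 0: [6, 5, 3, 1]
Peg 1: [4, 2]
Peg 2: []

Answer: Peg 0: [6, 5, 3, 1]
Peg 1: [4, 2]
Peg 2: []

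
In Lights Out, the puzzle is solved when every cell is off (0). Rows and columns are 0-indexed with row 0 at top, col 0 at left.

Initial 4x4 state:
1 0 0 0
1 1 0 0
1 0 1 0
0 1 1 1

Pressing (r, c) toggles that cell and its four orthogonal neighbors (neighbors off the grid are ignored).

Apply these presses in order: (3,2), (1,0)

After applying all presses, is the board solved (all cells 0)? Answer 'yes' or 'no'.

After press 1 at (3,2):
1 0 0 0
1 1 0 0
1 0 0 0
0 0 0 0

After press 2 at (1,0):
0 0 0 0
0 0 0 0
0 0 0 0
0 0 0 0

Lights still on: 0

Answer: yes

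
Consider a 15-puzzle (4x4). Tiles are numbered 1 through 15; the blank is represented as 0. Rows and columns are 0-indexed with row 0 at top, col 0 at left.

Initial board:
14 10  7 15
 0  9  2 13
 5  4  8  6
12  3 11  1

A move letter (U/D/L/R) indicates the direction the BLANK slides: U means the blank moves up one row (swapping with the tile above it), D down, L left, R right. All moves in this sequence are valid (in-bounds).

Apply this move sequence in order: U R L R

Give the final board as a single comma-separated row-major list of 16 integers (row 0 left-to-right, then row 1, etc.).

After move 1 (U):
 0 10  7 15
14  9  2 13
 5  4  8  6
12  3 11  1

After move 2 (R):
10  0  7 15
14  9  2 13
 5  4  8  6
12  3 11  1

After move 3 (L):
 0 10  7 15
14  9  2 13
 5  4  8  6
12  3 11  1

After move 4 (R):
10  0  7 15
14  9  2 13
 5  4  8  6
12  3 11  1

Answer: 10, 0, 7, 15, 14, 9, 2, 13, 5, 4, 8, 6, 12, 3, 11, 1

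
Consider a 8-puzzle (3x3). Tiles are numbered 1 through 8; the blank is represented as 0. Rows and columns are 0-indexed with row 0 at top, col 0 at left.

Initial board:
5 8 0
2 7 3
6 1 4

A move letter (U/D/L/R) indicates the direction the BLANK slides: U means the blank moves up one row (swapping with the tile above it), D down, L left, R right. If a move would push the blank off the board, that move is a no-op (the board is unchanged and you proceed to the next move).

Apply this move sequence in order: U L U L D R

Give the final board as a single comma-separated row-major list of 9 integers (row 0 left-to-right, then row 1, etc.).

Answer: 2, 5, 8, 7, 0, 3, 6, 1, 4

Derivation:
After move 1 (U):
5 8 0
2 7 3
6 1 4

After move 2 (L):
5 0 8
2 7 3
6 1 4

After move 3 (U):
5 0 8
2 7 3
6 1 4

After move 4 (L):
0 5 8
2 7 3
6 1 4

After move 5 (D):
2 5 8
0 7 3
6 1 4

After move 6 (R):
2 5 8
7 0 3
6 1 4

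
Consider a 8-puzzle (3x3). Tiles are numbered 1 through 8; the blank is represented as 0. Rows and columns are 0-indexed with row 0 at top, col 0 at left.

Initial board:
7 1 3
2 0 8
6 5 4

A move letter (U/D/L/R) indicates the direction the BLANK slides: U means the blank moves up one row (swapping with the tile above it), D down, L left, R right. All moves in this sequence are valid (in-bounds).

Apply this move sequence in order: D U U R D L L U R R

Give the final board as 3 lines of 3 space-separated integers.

After move 1 (D):
7 1 3
2 5 8
6 0 4

After move 2 (U):
7 1 3
2 0 8
6 5 4

After move 3 (U):
7 0 3
2 1 8
6 5 4

After move 4 (R):
7 3 0
2 1 8
6 5 4

After move 5 (D):
7 3 8
2 1 0
6 5 4

After move 6 (L):
7 3 8
2 0 1
6 5 4

After move 7 (L):
7 3 8
0 2 1
6 5 4

After move 8 (U):
0 3 8
7 2 1
6 5 4

After move 9 (R):
3 0 8
7 2 1
6 5 4

After move 10 (R):
3 8 0
7 2 1
6 5 4

Answer: 3 8 0
7 2 1
6 5 4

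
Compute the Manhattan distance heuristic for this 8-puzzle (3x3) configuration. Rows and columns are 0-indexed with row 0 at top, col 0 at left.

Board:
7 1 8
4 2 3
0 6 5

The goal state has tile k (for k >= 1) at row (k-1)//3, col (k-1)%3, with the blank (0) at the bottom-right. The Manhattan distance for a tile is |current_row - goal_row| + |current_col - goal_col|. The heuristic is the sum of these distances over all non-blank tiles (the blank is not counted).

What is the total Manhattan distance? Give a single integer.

Tile 7: at (0,0), goal (2,0), distance |0-2|+|0-0| = 2
Tile 1: at (0,1), goal (0,0), distance |0-0|+|1-0| = 1
Tile 8: at (0,2), goal (2,1), distance |0-2|+|2-1| = 3
Tile 4: at (1,0), goal (1,0), distance |1-1|+|0-0| = 0
Tile 2: at (1,1), goal (0,1), distance |1-0|+|1-1| = 1
Tile 3: at (1,2), goal (0,2), distance |1-0|+|2-2| = 1
Tile 6: at (2,1), goal (1,2), distance |2-1|+|1-2| = 2
Tile 5: at (2,2), goal (1,1), distance |2-1|+|2-1| = 2
Sum: 2 + 1 + 3 + 0 + 1 + 1 + 2 + 2 = 12

Answer: 12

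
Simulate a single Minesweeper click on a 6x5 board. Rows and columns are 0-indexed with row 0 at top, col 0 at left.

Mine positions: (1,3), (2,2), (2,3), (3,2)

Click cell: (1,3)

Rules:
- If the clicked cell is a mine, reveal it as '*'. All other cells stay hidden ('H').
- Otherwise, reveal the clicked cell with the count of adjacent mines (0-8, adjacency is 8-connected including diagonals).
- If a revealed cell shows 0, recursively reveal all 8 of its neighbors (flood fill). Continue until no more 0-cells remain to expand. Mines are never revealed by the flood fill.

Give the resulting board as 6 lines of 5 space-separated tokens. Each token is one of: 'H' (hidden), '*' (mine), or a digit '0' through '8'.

H H H H H
H H H * H
H H H H H
H H H H H
H H H H H
H H H H H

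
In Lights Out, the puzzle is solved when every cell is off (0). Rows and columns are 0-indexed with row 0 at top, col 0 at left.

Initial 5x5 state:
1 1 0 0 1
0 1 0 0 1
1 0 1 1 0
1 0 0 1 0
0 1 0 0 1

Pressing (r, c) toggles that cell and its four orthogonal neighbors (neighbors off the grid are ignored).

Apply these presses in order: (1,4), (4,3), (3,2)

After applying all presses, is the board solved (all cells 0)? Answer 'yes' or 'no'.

Answer: no

Derivation:
After press 1 at (1,4):
1 1 0 0 0
0 1 0 1 0
1 0 1 1 1
1 0 0 1 0
0 1 0 0 1

After press 2 at (4,3):
1 1 0 0 0
0 1 0 1 0
1 0 1 1 1
1 0 0 0 0
0 1 1 1 0

After press 3 at (3,2):
1 1 0 0 0
0 1 0 1 0
1 0 0 1 1
1 1 1 1 0
0 1 0 1 0

Lights still on: 13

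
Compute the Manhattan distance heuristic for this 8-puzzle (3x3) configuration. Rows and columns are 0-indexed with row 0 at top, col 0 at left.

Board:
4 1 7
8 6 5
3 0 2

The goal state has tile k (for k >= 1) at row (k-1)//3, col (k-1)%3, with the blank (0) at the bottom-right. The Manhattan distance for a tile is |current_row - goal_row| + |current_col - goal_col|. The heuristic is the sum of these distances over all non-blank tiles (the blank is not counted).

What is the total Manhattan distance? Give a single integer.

Answer: 17

Derivation:
Tile 4: (0,0)->(1,0) = 1
Tile 1: (0,1)->(0,0) = 1
Tile 7: (0,2)->(2,0) = 4
Tile 8: (1,0)->(2,1) = 2
Tile 6: (1,1)->(1,2) = 1
Tile 5: (1,2)->(1,1) = 1
Tile 3: (2,0)->(0,2) = 4
Tile 2: (2,2)->(0,1) = 3
Sum: 1 + 1 + 4 + 2 + 1 + 1 + 4 + 3 = 17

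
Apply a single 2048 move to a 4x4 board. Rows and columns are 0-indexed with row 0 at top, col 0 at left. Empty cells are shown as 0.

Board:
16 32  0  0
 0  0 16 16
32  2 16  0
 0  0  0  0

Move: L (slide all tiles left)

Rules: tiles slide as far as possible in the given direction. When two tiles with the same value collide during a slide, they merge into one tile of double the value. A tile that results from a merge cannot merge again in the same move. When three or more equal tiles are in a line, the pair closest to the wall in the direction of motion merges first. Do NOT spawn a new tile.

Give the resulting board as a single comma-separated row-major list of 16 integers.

Answer: 16, 32, 0, 0, 32, 0, 0, 0, 32, 2, 16, 0, 0, 0, 0, 0

Derivation:
Slide left:
row 0: [16, 32, 0, 0] -> [16, 32, 0, 0]
row 1: [0, 0, 16, 16] -> [32, 0, 0, 0]
row 2: [32, 2, 16, 0] -> [32, 2, 16, 0]
row 3: [0, 0, 0, 0] -> [0, 0, 0, 0]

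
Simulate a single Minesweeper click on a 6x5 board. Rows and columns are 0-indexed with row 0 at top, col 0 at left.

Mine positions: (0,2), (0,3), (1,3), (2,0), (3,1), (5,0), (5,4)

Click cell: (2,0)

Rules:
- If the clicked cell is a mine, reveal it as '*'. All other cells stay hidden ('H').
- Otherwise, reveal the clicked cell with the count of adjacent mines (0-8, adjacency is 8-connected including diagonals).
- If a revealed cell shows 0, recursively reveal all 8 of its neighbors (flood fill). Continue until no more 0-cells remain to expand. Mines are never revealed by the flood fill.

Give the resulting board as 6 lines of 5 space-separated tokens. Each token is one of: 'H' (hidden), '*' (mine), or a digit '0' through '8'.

H H H H H
H H H H H
* H H H H
H H H H H
H H H H H
H H H H H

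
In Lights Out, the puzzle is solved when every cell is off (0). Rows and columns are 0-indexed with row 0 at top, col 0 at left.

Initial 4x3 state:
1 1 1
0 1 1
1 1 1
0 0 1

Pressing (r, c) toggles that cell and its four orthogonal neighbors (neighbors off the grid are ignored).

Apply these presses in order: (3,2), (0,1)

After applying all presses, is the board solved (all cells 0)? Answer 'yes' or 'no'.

After press 1 at (3,2):
1 1 1
0 1 1
1 1 0
0 1 0

After press 2 at (0,1):
0 0 0
0 0 1
1 1 0
0 1 0

Lights still on: 4

Answer: no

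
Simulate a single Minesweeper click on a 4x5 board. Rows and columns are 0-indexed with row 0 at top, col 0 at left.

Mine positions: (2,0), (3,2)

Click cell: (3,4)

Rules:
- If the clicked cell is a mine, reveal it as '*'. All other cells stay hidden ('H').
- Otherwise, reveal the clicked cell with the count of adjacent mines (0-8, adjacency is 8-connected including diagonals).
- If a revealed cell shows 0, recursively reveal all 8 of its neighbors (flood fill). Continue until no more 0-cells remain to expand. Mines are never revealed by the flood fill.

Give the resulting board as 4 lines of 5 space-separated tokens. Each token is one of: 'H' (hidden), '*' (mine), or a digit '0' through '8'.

0 0 0 0 0
1 1 0 0 0
H 2 1 1 0
H H H 1 0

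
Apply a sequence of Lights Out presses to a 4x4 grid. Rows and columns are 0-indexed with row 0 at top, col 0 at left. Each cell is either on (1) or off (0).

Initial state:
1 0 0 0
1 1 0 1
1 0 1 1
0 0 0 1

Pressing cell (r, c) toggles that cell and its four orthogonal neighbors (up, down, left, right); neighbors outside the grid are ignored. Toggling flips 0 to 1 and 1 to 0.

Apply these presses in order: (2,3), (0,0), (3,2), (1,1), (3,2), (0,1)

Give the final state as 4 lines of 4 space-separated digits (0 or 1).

Answer: 1 1 1 0
1 1 1 0
1 1 0 0
0 0 0 0

Derivation:
After press 1 at (2,3):
1 0 0 0
1 1 0 0
1 0 0 0
0 0 0 0

After press 2 at (0,0):
0 1 0 0
0 1 0 0
1 0 0 0
0 0 0 0

After press 3 at (3,2):
0 1 0 0
0 1 0 0
1 0 1 0
0 1 1 1

After press 4 at (1,1):
0 0 0 0
1 0 1 0
1 1 1 0
0 1 1 1

After press 5 at (3,2):
0 0 0 0
1 0 1 0
1 1 0 0
0 0 0 0

After press 6 at (0,1):
1 1 1 0
1 1 1 0
1 1 0 0
0 0 0 0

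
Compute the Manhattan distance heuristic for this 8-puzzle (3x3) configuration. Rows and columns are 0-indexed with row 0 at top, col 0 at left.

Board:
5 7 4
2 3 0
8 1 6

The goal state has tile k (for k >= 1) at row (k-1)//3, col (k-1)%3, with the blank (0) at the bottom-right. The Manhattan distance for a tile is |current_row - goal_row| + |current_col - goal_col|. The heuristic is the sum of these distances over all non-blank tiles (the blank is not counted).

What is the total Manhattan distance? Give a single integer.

Tile 5: (0,0)->(1,1) = 2
Tile 7: (0,1)->(2,0) = 3
Tile 4: (0,2)->(1,0) = 3
Tile 2: (1,0)->(0,1) = 2
Tile 3: (1,1)->(0,2) = 2
Tile 8: (2,0)->(2,1) = 1
Tile 1: (2,1)->(0,0) = 3
Tile 6: (2,2)->(1,2) = 1
Sum: 2 + 3 + 3 + 2 + 2 + 1 + 3 + 1 = 17

Answer: 17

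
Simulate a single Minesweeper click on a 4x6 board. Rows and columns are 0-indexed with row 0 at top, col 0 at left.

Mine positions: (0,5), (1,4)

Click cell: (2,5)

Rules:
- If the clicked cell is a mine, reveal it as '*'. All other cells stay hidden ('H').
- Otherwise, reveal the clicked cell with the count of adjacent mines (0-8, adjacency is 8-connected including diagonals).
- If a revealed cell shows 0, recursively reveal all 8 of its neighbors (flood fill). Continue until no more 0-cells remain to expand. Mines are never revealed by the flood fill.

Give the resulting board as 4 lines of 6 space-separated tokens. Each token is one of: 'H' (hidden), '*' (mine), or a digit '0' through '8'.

H H H H H H
H H H H H H
H H H H H 1
H H H H H H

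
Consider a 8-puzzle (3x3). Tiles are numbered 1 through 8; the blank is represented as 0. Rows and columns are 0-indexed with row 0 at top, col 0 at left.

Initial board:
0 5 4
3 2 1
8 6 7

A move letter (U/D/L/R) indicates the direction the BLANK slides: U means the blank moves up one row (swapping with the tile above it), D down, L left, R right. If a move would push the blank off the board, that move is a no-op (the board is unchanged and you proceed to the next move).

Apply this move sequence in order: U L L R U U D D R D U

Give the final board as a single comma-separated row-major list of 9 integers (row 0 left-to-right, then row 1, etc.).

Answer: 5, 2, 4, 3, 6, 0, 8, 7, 1

Derivation:
After move 1 (U):
0 5 4
3 2 1
8 6 7

After move 2 (L):
0 5 4
3 2 1
8 6 7

After move 3 (L):
0 5 4
3 2 1
8 6 7

After move 4 (R):
5 0 4
3 2 1
8 6 7

After move 5 (U):
5 0 4
3 2 1
8 6 7

After move 6 (U):
5 0 4
3 2 1
8 6 7

After move 7 (D):
5 2 4
3 0 1
8 6 7

After move 8 (D):
5 2 4
3 6 1
8 0 7

After move 9 (R):
5 2 4
3 6 1
8 7 0

After move 10 (D):
5 2 4
3 6 1
8 7 0

After move 11 (U):
5 2 4
3 6 0
8 7 1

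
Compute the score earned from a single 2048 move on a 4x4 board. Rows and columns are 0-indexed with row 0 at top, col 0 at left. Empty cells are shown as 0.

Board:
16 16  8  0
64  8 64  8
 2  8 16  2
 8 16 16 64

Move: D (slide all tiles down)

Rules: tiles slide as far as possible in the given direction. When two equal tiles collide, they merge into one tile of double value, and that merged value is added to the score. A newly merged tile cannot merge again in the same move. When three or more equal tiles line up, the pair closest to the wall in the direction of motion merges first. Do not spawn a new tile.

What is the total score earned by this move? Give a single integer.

Slide down:
col 0: [16, 64, 2, 8] -> [16, 64, 2, 8]  score +0 (running 0)
col 1: [16, 8, 8, 16] -> [0, 16, 16, 16]  score +16 (running 16)
col 2: [8, 64, 16, 16] -> [0, 8, 64, 32]  score +32 (running 48)
col 3: [0, 8, 2, 64] -> [0, 8, 2, 64]  score +0 (running 48)
Board after move:
16  0  0  0
64 16  8  8
 2 16 64  2
 8 16 32 64

Answer: 48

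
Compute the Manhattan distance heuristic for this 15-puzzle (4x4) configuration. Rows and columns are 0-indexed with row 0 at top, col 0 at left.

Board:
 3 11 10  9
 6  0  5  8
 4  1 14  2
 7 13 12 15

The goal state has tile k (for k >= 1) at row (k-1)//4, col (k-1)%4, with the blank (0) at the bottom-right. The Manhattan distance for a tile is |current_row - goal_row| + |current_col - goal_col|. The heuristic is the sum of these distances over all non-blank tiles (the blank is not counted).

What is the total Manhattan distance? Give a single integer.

Answer: 38

Derivation:
Tile 3: (0,0)->(0,2) = 2
Tile 11: (0,1)->(2,2) = 3
Tile 10: (0,2)->(2,1) = 3
Tile 9: (0,3)->(2,0) = 5
Tile 6: (1,0)->(1,1) = 1
Tile 5: (1,2)->(1,0) = 2
Tile 8: (1,3)->(1,3) = 0
Tile 4: (2,0)->(0,3) = 5
Tile 1: (2,1)->(0,0) = 3
Tile 14: (2,2)->(3,1) = 2
Tile 2: (2,3)->(0,1) = 4
Tile 7: (3,0)->(1,2) = 4
Tile 13: (3,1)->(3,0) = 1
Tile 12: (3,2)->(2,3) = 2
Tile 15: (3,3)->(3,2) = 1
Sum: 2 + 3 + 3 + 5 + 1 + 2 + 0 + 5 + 3 + 2 + 4 + 4 + 1 + 2 + 1 = 38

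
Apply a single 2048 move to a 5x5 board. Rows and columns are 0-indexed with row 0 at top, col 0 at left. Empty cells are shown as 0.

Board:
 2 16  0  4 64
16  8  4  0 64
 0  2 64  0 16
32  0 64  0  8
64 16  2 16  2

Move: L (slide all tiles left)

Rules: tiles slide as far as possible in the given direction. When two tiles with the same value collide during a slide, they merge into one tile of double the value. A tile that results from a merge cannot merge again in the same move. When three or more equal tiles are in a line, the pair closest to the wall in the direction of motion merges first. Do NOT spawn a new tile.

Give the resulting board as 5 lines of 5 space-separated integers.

Answer:  2 16  4 64  0
16  8  4 64  0
 2 64 16  0  0
32 64  8  0  0
64 16  2 16  2

Derivation:
Slide left:
row 0: [2, 16, 0, 4, 64] -> [2, 16, 4, 64, 0]
row 1: [16, 8, 4, 0, 64] -> [16, 8, 4, 64, 0]
row 2: [0, 2, 64, 0, 16] -> [2, 64, 16, 0, 0]
row 3: [32, 0, 64, 0, 8] -> [32, 64, 8, 0, 0]
row 4: [64, 16, 2, 16, 2] -> [64, 16, 2, 16, 2]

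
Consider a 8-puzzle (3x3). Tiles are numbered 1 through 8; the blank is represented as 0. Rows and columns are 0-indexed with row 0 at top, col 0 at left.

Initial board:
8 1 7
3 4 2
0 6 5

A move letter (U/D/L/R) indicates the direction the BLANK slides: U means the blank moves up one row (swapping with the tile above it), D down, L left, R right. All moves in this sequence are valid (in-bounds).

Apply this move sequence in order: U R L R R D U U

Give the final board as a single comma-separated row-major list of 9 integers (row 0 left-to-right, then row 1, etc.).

Answer: 8, 1, 0, 4, 2, 7, 3, 6, 5

Derivation:
After move 1 (U):
8 1 7
0 4 2
3 6 5

After move 2 (R):
8 1 7
4 0 2
3 6 5

After move 3 (L):
8 1 7
0 4 2
3 6 5

After move 4 (R):
8 1 7
4 0 2
3 6 5

After move 5 (R):
8 1 7
4 2 0
3 6 5

After move 6 (D):
8 1 7
4 2 5
3 6 0

After move 7 (U):
8 1 7
4 2 0
3 6 5

After move 8 (U):
8 1 0
4 2 7
3 6 5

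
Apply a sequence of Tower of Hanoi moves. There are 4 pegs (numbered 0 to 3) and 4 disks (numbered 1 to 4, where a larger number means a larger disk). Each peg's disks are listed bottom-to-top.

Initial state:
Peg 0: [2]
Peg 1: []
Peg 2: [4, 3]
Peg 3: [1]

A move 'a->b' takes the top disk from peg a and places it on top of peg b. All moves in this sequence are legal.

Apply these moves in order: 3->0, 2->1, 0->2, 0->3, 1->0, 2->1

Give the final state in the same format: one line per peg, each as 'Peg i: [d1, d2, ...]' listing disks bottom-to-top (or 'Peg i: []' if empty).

Answer: Peg 0: [3]
Peg 1: [1]
Peg 2: [4]
Peg 3: [2]

Derivation:
After move 1 (3->0):
Peg 0: [2, 1]
Peg 1: []
Peg 2: [4, 3]
Peg 3: []

After move 2 (2->1):
Peg 0: [2, 1]
Peg 1: [3]
Peg 2: [4]
Peg 3: []

After move 3 (0->2):
Peg 0: [2]
Peg 1: [3]
Peg 2: [4, 1]
Peg 3: []

After move 4 (0->3):
Peg 0: []
Peg 1: [3]
Peg 2: [4, 1]
Peg 3: [2]

After move 5 (1->0):
Peg 0: [3]
Peg 1: []
Peg 2: [4, 1]
Peg 3: [2]

After move 6 (2->1):
Peg 0: [3]
Peg 1: [1]
Peg 2: [4]
Peg 3: [2]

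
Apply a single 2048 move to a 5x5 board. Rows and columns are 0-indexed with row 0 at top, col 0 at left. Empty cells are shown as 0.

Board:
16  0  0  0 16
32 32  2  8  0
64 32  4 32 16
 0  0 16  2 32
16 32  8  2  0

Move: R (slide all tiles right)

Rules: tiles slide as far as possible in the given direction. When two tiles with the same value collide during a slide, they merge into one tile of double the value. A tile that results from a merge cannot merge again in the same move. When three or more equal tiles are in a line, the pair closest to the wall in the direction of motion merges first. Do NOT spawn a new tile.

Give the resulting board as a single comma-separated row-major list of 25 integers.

Answer: 0, 0, 0, 0, 32, 0, 0, 64, 2, 8, 64, 32, 4, 32, 16, 0, 0, 16, 2, 32, 0, 16, 32, 8, 2

Derivation:
Slide right:
row 0: [16, 0, 0, 0, 16] -> [0, 0, 0, 0, 32]
row 1: [32, 32, 2, 8, 0] -> [0, 0, 64, 2, 8]
row 2: [64, 32, 4, 32, 16] -> [64, 32, 4, 32, 16]
row 3: [0, 0, 16, 2, 32] -> [0, 0, 16, 2, 32]
row 4: [16, 32, 8, 2, 0] -> [0, 16, 32, 8, 2]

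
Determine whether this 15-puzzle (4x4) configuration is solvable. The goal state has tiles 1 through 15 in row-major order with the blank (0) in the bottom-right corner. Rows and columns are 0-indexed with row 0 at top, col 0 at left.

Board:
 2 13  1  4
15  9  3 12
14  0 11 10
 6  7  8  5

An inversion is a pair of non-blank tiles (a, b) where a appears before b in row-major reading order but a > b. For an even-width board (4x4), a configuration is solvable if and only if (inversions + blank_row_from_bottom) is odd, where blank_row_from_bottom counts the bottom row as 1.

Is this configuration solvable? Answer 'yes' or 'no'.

Answer: no

Derivation:
Inversions: 52
Blank is in row 2 (0-indexed from top), which is row 2 counting from the bottom (bottom = 1).
52 + 2 = 54, which is even, so the puzzle is not solvable.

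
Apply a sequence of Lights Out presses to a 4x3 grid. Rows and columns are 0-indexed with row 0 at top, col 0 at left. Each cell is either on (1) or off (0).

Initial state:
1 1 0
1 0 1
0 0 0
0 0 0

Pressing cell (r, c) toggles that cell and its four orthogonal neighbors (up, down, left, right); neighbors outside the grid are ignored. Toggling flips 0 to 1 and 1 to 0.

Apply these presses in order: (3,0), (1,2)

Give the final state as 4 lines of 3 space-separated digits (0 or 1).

Answer: 1 1 1
1 1 0
1 0 1
1 1 0

Derivation:
After press 1 at (3,0):
1 1 0
1 0 1
1 0 0
1 1 0

After press 2 at (1,2):
1 1 1
1 1 0
1 0 1
1 1 0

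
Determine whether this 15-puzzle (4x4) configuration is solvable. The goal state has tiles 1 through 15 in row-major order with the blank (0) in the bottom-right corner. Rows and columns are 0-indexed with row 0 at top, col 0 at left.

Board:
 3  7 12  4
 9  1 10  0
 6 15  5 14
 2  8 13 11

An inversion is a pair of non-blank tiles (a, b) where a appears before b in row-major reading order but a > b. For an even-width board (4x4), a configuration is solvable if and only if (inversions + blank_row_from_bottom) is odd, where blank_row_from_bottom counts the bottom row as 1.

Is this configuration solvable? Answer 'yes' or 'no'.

Answer: no

Derivation:
Inversions: 41
Blank is in row 1 (0-indexed from top), which is row 3 counting from the bottom (bottom = 1).
41 + 3 = 44, which is even, so the puzzle is not solvable.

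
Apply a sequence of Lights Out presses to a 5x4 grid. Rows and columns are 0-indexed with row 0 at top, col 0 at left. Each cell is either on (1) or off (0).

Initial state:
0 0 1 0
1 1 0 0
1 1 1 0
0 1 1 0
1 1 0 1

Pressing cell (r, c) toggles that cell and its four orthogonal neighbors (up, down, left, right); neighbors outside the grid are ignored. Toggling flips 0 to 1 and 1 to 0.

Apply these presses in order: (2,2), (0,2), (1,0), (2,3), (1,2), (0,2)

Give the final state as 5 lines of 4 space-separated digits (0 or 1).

After press 1 at (2,2):
0 0 1 0
1 1 1 0
1 0 0 1
0 1 0 0
1 1 0 1

After press 2 at (0,2):
0 1 0 1
1 1 0 0
1 0 0 1
0 1 0 0
1 1 0 1

After press 3 at (1,0):
1 1 0 1
0 0 0 0
0 0 0 1
0 1 0 0
1 1 0 1

After press 4 at (2,3):
1 1 0 1
0 0 0 1
0 0 1 0
0 1 0 1
1 1 0 1

After press 5 at (1,2):
1 1 1 1
0 1 1 0
0 0 0 0
0 1 0 1
1 1 0 1

After press 6 at (0,2):
1 0 0 0
0 1 0 0
0 0 0 0
0 1 0 1
1 1 0 1

Answer: 1 0 0 0
0 1 0 0
0 0 0 0
0 1 0 1
1 1 0 1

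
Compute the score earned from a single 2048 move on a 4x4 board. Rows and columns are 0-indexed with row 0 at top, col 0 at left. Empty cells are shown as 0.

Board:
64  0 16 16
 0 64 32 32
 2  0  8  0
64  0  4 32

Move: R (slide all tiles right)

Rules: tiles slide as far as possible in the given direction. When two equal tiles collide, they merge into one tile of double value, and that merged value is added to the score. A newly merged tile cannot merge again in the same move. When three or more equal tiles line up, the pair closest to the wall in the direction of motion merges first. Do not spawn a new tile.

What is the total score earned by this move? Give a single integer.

Slide right:
row 0: [64, 0, 16, 16] -> [0, 0, 64, 32]  score +32 (running 32)
row 1: [0, 64, 32, 32] -> [0, 0, 64, 64]  score +64 (running 96)
row 2: [2, 0, 8, 0] -> [0, 0, 2, 8]  score +0 (running 96)
row 3: [64, 0, 4, 32] -> [0, 64, 4, 32]  score +0 (running 96)
Board after move:
 0  0 64 32
 0  0 64 64
 0  0  2  8
 0 64  4 32

Answer: 96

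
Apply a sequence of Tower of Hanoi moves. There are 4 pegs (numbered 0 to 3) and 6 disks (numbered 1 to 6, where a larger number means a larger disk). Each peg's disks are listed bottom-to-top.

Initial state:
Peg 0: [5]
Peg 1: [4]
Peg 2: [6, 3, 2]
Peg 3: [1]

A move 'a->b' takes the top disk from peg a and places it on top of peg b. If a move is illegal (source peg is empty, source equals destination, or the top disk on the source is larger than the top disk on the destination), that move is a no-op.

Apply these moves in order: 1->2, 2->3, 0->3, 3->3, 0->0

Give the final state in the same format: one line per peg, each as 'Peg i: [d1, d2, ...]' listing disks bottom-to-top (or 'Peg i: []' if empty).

Answer: Peg 0: [5]
Peg 1: [4]
Peg 2: [6, 3, 2]
Peg 3: [1]

Derivation:
After move 1 (1->2):
Peg 0: [5]
Peg 1: [4]
Peg 2: [6, 3, 2]
Peg 3: [1]

After move 2 (2->3):
Peg 0: [5]
Peg 1: [4]
Peg 2: [6, 3, 2]
Peg 3: [1]

After move 3 (0->3):
Peg 0: [5]
Peg 1: [4]
Peg 2: [6, 3, 2]
Peg 3: [1]

After move 4 (3->3):
Peg 0: [5]
Peg 1: [4]
Peg 2: [6, 3, 2]
Peg 3: [1]

After move 5 (0->0):
Peg 0: [5]
Peg 1: [4]
Peg 2: [6, 3, 2]
Peg 3: [1]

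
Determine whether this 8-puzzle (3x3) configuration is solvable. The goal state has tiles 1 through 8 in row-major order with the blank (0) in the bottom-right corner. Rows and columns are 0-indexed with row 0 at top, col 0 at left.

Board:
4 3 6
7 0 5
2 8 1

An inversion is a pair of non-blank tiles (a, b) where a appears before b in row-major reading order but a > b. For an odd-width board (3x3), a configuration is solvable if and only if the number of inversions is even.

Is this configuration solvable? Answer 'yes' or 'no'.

Inversions (pairs i<j in row-major order where tile[i] > tile[j] > 0): 15
15 is odd, so the puzzle is not solvable.

Answer: no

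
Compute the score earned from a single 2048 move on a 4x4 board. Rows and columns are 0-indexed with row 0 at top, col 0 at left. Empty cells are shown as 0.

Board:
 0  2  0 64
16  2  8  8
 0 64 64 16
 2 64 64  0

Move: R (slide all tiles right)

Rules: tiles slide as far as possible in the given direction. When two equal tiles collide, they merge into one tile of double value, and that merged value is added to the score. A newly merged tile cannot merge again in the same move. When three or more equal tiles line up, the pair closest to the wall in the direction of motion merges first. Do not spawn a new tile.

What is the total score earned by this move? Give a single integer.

Answer: 272

Derivation:
Slide right:
row 0: [0, 2, 0, 64] -> [0, 0, 2, 64]  score +0 (running 0)
row 1: [16, 2, 8, 8] -> [0, 16, 2, 16]  score +16 (running 16)
row 2: [0, 64, 64, 16] -> [0, 0, 128, 16]  score +128 (running 144)
row 3: [2, 64, 64, 0] -> [0, 0, 2, 128]  score +128 (running 272)
Board after move:
  0   0   2  64
  0  16   2  16
  0   0 128  16
  0   0   2 128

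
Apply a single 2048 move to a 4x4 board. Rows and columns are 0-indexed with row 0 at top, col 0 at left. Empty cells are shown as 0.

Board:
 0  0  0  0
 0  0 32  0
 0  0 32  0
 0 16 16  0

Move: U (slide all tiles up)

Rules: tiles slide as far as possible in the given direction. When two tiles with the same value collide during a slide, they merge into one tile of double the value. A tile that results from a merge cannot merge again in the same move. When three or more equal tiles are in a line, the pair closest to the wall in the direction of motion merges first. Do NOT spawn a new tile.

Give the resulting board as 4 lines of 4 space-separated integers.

Slide up:
col 0: [0, 0, 0, 0] -> [0, 0, 0, 0]
col 1: [0, 0, 0, 16] -> [16, 0, 0, 0]
col 2: [0, 32, 32, 16] -> [64, 16, 0, 0]
col 3: [0, 0, 0, 0] -> [0, 0, 0, 0]

Answer:  0 16 64  0
 0  0 16  0
 0  0  0  0
 0  0  0  0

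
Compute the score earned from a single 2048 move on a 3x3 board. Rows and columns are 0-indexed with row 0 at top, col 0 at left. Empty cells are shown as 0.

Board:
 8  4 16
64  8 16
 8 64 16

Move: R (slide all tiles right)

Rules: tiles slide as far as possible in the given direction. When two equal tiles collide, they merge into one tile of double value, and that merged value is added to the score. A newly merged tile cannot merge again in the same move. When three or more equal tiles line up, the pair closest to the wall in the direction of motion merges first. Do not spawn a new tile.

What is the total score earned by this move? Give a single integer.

Answer: 0

Derivation:
Slide right:
row 0: [8, 4, 16] -> [8, 4, 16]  score +0 (running 0)
row 1: [64, 8, 16] -> [64, 8, 16]  score +0 (running 0)
row 2: [8, 64, 16] -> [8, 64, 16]  score +0 (running 0)
Board after move:
 8  4 16
64  8 16
 8 64 16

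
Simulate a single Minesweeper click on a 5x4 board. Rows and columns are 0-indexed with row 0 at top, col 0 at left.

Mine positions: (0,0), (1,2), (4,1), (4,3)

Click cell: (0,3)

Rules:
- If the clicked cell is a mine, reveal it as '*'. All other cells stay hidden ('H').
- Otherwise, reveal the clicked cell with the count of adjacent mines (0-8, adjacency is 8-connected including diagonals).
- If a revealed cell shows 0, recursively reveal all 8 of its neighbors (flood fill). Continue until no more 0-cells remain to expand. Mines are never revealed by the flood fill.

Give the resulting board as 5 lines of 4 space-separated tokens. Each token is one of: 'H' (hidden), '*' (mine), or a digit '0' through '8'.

H H H 1
H H H H
H H H H
H H H H
H H H H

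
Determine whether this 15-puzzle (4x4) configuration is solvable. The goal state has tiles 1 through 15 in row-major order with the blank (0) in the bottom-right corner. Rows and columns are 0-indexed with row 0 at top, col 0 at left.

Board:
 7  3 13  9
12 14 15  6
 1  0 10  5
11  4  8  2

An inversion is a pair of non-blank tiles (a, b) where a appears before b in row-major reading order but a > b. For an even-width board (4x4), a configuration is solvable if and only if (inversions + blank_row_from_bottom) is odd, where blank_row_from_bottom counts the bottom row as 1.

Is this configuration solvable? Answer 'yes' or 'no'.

Inversions: 63
Blank is in row 2 (0-indexed from top), which is row 2 counting from the bottom (bottom = 1).
63 + 2 = 65, which is odd, so the puzzle is solvable.

Answer: yes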